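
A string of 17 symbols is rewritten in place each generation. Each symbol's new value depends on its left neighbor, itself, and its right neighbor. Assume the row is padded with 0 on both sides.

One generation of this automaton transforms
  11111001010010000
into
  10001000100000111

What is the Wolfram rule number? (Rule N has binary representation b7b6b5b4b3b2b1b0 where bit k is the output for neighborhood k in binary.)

105

position 1: 111 → 0  (bit 7 = 0)
position 4: 110 → 1  (bit 6 = 1)
position 8: 101 → 1  (bit 5 = 1)
position 5: 100 → 0  (bit 4 = 0)
position 0: 011 → 1  (bit 3 = 1)
position 7: 010 → 0  (bit 2 = 0)
position 6: 001 → 0  (bit 1 = 0)
position 14: 000 → 1  (bit 0 = 1)
bits b7..b0 = 01101001 = 105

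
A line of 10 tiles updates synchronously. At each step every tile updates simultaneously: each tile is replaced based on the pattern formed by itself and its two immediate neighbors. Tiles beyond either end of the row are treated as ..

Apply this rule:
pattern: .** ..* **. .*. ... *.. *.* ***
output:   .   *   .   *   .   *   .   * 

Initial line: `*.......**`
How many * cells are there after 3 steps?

6

step 1: **.....*..
step 2: ..*...***.
step 3: .***.*.*.*
count of *: 6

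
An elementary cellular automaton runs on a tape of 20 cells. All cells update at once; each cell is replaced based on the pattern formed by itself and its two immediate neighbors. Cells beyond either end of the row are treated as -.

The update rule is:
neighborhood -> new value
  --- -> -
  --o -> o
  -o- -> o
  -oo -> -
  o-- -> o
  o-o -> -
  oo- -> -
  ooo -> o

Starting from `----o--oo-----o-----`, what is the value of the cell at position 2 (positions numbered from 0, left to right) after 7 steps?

---oooo--o---ooo----
--o-oo-oooo-o-o-o---
-oo-----oo--o-o-oo--
o--o---o--ooo-o---o-
ooooo-oooo-o--oo-ooo
-ooo---oo--ooo----o-
o-o-o-o--oo-o-o--ooo
position 2 holds o

o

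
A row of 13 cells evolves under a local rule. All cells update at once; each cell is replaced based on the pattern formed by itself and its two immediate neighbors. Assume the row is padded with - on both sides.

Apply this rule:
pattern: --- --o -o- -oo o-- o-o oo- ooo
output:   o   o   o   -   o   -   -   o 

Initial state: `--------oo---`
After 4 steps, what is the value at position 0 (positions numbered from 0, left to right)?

o

step 1: oooooooo--ooo
step 2: -oooooo-oo-o-
step 3: o-oooo-----oo
step 4: o--oo-ooooo--
position 0 holds o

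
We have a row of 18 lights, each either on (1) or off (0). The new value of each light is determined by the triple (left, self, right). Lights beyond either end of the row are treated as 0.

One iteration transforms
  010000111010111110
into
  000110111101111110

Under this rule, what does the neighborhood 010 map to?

0

At position 1 the neighborhood is 010; the next row has 0 there.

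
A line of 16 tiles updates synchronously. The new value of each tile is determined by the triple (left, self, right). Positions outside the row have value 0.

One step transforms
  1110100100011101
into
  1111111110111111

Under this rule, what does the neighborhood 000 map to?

0

At position 9 the neighborhood is 000; the next row has 0 there.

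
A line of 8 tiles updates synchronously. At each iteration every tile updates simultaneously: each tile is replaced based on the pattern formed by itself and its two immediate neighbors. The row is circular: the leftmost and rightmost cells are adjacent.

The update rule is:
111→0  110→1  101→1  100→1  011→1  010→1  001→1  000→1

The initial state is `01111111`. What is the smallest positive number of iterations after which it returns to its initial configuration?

2

iteration 1: 11000001
iteration 2: 01111111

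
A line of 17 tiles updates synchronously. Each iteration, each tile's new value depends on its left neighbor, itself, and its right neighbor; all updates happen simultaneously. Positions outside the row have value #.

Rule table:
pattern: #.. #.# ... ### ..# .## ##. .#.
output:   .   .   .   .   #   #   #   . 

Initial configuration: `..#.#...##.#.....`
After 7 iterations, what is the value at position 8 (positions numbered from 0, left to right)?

.#.....###......#
......##.#.....##
.....###......##.
....##.#.....###.
...###......##.#.
..##.#.....###...
.###......##.#..#
position 8 holds .

.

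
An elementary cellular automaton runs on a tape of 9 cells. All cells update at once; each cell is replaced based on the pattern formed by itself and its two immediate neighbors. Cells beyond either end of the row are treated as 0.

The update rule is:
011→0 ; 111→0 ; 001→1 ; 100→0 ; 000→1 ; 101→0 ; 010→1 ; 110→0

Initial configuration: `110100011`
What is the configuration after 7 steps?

000000011

step 1: 000101100
step 2: 111100001
step 3: 000001111
step 4: 111110000
step 5: 000000111
step 6: 111111000
step 7: 000000011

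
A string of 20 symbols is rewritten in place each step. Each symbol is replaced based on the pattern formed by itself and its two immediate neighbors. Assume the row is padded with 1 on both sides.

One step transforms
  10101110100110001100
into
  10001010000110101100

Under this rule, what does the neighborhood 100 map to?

0

At position 9 the neighborhood is 100; the next row has 0 there.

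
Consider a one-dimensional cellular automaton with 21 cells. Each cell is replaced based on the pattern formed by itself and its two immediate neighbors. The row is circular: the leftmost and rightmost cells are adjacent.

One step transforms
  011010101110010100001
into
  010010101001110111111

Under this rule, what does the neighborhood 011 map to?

At position 1 the neighborhood is 011; the next row has 1 there.

1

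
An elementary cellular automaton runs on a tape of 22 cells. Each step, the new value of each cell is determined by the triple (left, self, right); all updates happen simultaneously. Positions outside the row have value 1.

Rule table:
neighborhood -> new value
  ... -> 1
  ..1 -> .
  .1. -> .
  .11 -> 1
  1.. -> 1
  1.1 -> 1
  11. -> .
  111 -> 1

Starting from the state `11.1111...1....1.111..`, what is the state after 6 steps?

1.11.1.11.1.11.1.11111

step 1: 1.1111.11..111..111.1.
step 2: .1111.11.1.11.1.11.1.1
step 3: 1111.11.1.11.1.11.1.11
step 4: 111.11.1.11.1.11.1.111
step 5: 11.11.1.11.1.11.1.1111
step 6: 1.11.1.11.1.11.1.11111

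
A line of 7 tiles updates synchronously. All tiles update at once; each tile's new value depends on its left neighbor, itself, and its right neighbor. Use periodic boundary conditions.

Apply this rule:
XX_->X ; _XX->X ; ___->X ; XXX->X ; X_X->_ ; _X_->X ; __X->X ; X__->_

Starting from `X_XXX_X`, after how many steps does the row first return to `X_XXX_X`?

step 1: X_XXX_X

1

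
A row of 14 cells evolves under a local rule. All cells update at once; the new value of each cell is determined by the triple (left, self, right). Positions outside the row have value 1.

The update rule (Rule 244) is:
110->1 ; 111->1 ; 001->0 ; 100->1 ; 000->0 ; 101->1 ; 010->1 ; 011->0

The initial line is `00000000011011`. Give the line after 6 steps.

11111100000000

10000000001101
11000000000110
11100000000011
11110000000001
11111000000000
11111100000000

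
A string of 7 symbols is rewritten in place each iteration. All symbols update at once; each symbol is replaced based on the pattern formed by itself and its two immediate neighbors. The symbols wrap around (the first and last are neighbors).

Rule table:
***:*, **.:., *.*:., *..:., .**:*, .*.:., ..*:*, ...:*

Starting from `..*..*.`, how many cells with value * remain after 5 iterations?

3

iteration 1: **..*..
iteration 2: *..*..*
iteration 3: ..*..**
iteration 4: .*..**.
iteration 5: *..**..
count of *: 3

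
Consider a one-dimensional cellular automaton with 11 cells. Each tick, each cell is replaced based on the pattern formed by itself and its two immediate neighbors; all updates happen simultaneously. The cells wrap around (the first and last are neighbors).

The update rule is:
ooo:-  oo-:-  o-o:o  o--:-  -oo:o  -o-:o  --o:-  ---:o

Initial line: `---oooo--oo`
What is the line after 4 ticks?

tick 1: -o-o-----o-
tick 2: -ooo-ooo-o-
tick 3: -o--oo--oo-
tick 4: -o--o---o--

-o--o---o--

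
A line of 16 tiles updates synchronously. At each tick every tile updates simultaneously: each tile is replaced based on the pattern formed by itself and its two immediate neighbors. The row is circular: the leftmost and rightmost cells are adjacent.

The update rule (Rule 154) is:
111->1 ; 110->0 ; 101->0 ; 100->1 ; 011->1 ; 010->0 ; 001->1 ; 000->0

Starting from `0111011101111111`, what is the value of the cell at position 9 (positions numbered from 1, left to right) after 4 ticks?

0110011001111110
1101110111111101
1001100111111001
0111011111110111
position 9 holds 1

1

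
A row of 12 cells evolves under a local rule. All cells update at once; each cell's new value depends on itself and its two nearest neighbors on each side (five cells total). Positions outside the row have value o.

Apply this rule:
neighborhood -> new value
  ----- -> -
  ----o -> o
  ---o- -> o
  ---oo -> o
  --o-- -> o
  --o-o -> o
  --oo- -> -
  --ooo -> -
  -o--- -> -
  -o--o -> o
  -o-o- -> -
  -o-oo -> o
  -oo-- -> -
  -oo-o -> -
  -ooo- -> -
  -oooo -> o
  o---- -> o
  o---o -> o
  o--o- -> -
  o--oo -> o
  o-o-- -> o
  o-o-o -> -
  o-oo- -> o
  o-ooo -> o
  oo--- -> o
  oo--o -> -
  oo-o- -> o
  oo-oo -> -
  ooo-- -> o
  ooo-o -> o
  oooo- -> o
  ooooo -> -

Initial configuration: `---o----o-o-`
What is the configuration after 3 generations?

oooo-oooo--o
--oo-oooo-o-
-o---ooooo-o

-o---ooooo-o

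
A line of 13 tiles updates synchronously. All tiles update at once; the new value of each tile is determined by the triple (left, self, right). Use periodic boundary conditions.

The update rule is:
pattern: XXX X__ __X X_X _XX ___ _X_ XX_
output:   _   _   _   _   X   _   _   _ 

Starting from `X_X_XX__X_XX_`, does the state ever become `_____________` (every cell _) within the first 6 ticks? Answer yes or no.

____X_____X__
_____________
all cells are _ at tick 2

yes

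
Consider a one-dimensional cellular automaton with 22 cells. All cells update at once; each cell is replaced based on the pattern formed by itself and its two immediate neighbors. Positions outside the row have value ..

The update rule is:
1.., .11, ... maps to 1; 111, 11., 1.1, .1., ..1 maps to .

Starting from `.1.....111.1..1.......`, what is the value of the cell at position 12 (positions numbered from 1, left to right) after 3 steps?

..1111.1....1..1111111
1.1.....111..1.1......
...1111.1..1....111111
position 12 holds 1

1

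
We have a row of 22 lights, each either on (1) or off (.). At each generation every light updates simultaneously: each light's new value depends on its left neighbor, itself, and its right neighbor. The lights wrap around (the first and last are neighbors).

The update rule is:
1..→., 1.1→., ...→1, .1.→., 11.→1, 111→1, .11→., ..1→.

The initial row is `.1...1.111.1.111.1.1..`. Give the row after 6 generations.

.1..111...1.....1.11..

...1....11....11.....1
.1...11..1.11..1.111..
...1..1.....1.....11.1
.1......111...111..1..
...1111..11.1..11....1
.1..111...1.....1.11..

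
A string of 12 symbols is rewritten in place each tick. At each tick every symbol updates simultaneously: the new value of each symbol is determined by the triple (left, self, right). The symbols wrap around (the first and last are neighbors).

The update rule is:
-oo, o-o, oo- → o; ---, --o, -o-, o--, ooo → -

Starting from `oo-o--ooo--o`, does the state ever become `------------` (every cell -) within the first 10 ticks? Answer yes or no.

yes

tick 1: -oo---o-o--o
tick 2: ooo----o----
tick 3: o-o---------
tick 4: -o----------
tick 5: ------------
all cells are - at tick 5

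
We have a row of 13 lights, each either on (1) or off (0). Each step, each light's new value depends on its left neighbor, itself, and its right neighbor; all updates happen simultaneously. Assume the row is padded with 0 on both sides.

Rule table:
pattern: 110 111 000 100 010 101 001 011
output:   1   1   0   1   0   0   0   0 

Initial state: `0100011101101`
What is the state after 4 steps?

0010001100100
0001000110010
0000100011001
0000010001100

0000010001100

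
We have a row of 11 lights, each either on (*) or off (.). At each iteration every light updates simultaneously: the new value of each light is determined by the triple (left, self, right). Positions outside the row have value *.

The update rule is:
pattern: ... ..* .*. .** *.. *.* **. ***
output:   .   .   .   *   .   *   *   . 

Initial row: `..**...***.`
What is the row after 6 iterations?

..**.......

..**...*.**
..**....**.
..**....***
..**....*..
..**.......
..**.......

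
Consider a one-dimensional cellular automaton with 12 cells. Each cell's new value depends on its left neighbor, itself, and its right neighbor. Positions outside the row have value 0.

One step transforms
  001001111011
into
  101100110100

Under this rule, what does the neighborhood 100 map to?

At position 3 the neighborhood is 100; the next row has 1 there.

1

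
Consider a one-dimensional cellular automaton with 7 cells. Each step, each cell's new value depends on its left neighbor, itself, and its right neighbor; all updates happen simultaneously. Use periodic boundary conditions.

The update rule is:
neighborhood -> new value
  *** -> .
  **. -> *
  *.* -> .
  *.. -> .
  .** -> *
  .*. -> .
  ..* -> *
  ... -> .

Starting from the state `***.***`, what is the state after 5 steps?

step 1: ..*.*..
step 2: .*.....
step 3: *......
step 4: ......*
step 5: .....*.

.....*.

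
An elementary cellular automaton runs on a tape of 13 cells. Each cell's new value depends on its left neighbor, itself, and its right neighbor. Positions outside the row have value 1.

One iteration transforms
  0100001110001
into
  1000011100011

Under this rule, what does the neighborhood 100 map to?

At position 2 the neighborhood is 100; the next row has 0 there.

0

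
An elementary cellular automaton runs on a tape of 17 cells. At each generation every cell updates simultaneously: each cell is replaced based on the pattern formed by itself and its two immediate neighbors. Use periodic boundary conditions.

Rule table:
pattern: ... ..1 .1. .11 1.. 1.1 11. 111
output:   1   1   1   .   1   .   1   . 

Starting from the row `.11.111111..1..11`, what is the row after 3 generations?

........1111111..

..1......111111.1
111111111.....1.1
........1111111..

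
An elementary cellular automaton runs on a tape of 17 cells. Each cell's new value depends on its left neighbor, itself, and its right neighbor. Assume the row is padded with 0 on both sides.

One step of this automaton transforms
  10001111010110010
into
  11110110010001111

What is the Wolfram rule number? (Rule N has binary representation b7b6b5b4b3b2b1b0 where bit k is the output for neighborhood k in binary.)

151

position 5: 111 → 1  (bit 7 = 1)
position 7: 110 → 0  (bit 6 = 0)
position 8: 101 → 0  (bit 5 = 0)
position 1: 100 → 1  (bit 4 = 1)
position 4: 011 → 0  (bit 3 = 0)
position 0: 010 → 1  (bit 2 = 1)
position 3: 001 → 1  (bit 1 = 1)
position 2: 000 → 1  (bit 0 = 1)
bits b7..b0 = 10010111 = 151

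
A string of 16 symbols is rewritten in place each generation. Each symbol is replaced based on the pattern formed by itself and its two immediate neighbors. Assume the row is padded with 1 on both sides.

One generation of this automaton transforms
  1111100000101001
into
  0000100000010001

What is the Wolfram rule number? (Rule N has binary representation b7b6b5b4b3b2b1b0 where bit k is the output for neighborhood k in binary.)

position 0: 111 → 0  (bit 7 = 0)
position 4: 110 → 1  (bit 6 = 1)
position 11: 101 → 1  (bit 5 = 1)
position 5: 100 → 0  (bit 4 = 0)
position 15: 011 → 1  (bit 3 = 1)
position 10: 010 → 0  (bit 2 = 0)
position 9: 001 → 0  (bit 1 = 0)
position 6: 000 → 0  (bit 0 = 0)
bits b7..b0 = 01101000 = 104

104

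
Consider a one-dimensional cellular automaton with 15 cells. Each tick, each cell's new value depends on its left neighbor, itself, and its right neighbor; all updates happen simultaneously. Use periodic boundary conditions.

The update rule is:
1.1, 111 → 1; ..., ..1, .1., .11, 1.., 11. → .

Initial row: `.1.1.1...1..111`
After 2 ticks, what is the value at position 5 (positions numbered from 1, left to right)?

.

1.1.1........1.
.1.1..........1
position 5 holds .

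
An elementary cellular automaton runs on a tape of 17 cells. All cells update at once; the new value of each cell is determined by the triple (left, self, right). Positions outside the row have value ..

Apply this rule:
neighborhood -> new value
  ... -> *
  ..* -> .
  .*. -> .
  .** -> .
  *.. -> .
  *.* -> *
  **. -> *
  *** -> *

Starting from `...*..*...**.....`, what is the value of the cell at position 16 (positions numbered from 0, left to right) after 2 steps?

**......*..*.****
.*.****.....*.***
position 16 holds *

*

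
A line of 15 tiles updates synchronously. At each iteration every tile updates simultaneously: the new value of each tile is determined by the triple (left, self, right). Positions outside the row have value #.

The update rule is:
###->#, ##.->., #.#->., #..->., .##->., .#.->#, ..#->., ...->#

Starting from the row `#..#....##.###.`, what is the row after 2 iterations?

iteration 1: ...#.##.....#..
iteration 2: .#.#....###.#..

.#.#....###.#..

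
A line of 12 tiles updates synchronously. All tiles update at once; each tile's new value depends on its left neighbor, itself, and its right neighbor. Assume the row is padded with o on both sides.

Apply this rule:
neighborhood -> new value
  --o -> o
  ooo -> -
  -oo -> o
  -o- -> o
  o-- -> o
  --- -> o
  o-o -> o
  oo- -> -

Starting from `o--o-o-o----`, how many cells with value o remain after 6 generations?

generation 1: -ooooooooooo
generation 2: oo----------
generation 3: --oooooooooo
generation 4: ooo---------
generation 5: ---ooooooooo
generation 6: oooo--------
count of o: 4

4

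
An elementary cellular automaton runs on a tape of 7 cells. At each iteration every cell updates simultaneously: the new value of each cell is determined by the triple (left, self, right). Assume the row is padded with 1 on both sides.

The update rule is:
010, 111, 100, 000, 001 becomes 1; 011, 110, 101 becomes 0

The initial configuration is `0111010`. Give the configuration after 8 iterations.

0010010
1111110
1111100
1111011
1110001
1101110
1000100
0111111

0111111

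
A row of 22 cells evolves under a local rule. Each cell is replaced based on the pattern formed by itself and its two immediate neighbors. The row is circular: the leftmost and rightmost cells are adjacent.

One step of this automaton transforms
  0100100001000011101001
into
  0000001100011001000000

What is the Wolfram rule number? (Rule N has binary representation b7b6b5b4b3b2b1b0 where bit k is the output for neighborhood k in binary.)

position 15: 111 → 1  (bit 7 = 1)
position 16: 110 → 0  (bit 6 = 0)
position 0: 101 → 0  (bit 5 = 0)
position 2: 100 → 0  (bit 4 = 0)
position 14: 011 → 0  (bit 3 = 0)
position 1: 010 → 0  (bit 2 = 0)
position 3: 001 → 0  (bit 1 = 0)
position 6: 000 → 1  (bit 0 = 1)
bits b7..b0 = 10000001 = 129

129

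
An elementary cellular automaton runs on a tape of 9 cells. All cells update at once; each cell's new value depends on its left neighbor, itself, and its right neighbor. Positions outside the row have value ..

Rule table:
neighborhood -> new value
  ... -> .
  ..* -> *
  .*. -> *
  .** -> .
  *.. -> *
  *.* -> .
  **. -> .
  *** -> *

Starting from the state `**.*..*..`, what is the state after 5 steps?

step 1: ...*****.
step 2: ..*.***.*
step 3: .**..*..*
step 4: *..******
step 5: ***.****.

***.****.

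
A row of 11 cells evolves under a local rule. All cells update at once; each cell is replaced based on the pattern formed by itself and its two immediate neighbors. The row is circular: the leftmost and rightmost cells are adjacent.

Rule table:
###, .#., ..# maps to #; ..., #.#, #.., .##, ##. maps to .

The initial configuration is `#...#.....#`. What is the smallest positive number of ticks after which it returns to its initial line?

tick 1: ...##....#.
tick 2: ..#.....##.
tick 3: .##....#...
tick 4: #.....##...
tick 5: #....#....#
tick 6: ....##...#.
tick 7: ...#....##.
tick 8: ..##...#...
tick 9: .#....##...
tick 10: ##...#.....
tick 11: ....##....#
tick 12: ...#.....##
tick 13: ..##....#..
tick 14: .#.....##..
tick 15: ##....#....
tick 16: .....##...#
tick 17: ....#....##
tick 18: ...##...#..
tick 19: ..#....##..
tick 20: .##...#....
tick 21: #....##....
tick 22: #...#.....#

22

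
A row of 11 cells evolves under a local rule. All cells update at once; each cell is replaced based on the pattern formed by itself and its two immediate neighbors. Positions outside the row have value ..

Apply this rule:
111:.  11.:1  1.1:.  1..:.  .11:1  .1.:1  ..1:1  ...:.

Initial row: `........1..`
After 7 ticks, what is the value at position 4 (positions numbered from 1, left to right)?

.......11..
......111..
.....11.1..
....111.1..
...11.1.1..
..111.1.1..
.11.1.1.1..
position 4 holds .

.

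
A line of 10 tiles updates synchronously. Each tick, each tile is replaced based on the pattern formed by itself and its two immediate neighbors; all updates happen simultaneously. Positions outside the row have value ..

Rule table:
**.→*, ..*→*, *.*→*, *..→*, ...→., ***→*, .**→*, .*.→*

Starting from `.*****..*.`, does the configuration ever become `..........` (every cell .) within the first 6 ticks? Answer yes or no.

no

**********
**********  (fixed point — unchanged through tick 6)
tick 6 is **********, still not uniform .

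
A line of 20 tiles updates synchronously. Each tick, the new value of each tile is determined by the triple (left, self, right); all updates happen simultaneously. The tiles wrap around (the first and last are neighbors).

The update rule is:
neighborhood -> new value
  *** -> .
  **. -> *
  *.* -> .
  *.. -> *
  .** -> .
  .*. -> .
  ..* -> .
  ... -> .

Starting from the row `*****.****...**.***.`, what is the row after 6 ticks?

...*.....*....**...*

....*....**...*...*.
.....*....**...*...*
*.....*....**...*...
.*.....*....**...*..
..*.....*....**...*.
...*.....*....**...*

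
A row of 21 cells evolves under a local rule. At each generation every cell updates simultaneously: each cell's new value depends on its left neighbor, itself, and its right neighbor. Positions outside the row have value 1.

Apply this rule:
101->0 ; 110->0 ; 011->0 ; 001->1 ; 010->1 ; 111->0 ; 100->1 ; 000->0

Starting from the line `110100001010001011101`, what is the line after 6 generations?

111011001111000011001

000110011011011000000
101001100000000100001
001110010000001110010
110001111000010001110
001010000100111010000
111011001111000011001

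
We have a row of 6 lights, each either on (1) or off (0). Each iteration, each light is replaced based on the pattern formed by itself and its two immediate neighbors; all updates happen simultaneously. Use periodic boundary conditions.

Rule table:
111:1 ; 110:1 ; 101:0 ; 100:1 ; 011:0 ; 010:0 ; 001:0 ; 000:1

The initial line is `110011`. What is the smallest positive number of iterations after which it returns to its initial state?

iteration 1: 111001
iteration 2: 111100
iteration 3: 011110
iteration 4: 001111
iteration 5: 100111
iteration 6: 110011

6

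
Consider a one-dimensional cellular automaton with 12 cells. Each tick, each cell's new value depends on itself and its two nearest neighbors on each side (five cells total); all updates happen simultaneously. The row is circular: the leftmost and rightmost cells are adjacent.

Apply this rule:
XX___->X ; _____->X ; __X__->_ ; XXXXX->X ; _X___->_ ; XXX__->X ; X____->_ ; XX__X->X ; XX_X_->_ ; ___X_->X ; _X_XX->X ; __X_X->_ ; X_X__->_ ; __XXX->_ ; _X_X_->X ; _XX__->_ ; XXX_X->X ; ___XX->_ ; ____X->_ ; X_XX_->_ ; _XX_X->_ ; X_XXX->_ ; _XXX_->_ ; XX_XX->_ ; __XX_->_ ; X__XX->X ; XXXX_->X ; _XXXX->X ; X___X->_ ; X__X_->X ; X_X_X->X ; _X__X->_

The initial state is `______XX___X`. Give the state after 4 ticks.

__XX____X_X_
____X__X_X__
XX_X__X_X___
_____X_X____

_____X_X____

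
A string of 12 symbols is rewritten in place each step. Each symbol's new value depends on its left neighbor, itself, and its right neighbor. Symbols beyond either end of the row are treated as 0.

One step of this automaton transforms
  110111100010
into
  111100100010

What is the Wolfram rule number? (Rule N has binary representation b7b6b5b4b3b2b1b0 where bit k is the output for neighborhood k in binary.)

position 4: 111 → 0  (bit 7 = 0)
position 1: 110 → 1  (bit 6 = 1)
position 2: 101 → 1  (bit 5 = 1)
position 7: 100 → 0  (bit 4 = 0)
position 0: 011 → 1  (bit 3 = 1)
position 10: 010 → 1  (bit 2 = 1)
position 9: 001 → 0  (bit 1 = 0)
position 8: 000 → 0  (bit 0 = 0)
bits b7..b0 = 01101100 = 108

108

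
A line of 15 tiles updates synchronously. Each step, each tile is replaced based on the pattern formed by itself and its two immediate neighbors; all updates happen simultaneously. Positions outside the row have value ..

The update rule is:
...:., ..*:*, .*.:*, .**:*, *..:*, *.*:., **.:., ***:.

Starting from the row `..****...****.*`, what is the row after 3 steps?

step 1: .**...*.**....*
step 2: **.*.**.*.*..**
step 3: *..*.*..*.****.

*..*.*..*.****.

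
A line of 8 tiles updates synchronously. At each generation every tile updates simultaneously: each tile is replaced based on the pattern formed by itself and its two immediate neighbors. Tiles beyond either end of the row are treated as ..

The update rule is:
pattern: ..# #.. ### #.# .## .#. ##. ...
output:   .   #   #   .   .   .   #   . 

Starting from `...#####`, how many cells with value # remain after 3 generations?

2

generation 1: ....####
generation 2: .....###
generation 3: ......##
count of #: 2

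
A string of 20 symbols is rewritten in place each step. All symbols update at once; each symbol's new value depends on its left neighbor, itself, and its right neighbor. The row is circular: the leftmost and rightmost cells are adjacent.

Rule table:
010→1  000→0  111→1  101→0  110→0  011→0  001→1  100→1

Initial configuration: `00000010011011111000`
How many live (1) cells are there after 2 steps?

8

00000111100001110100
00001011010010100110
count of 1: 8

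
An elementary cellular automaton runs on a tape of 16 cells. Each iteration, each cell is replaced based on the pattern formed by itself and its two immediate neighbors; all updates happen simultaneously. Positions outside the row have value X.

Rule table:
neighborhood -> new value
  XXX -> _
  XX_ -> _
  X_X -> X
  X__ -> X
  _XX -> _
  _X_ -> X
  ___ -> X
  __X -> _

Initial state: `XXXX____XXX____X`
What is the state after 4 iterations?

XX____XXX____X__

____XXX____XXX__
XXX____XXX____X_
___XXX____XXX_XX
XX____XXX____X__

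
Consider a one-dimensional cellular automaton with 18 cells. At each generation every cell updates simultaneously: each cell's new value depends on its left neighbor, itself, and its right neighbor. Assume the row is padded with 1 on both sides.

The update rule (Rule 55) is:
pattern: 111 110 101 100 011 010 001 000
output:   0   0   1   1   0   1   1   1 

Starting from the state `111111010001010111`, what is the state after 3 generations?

000000111111111000

000000111111111000
111111000000000111
000000111111111000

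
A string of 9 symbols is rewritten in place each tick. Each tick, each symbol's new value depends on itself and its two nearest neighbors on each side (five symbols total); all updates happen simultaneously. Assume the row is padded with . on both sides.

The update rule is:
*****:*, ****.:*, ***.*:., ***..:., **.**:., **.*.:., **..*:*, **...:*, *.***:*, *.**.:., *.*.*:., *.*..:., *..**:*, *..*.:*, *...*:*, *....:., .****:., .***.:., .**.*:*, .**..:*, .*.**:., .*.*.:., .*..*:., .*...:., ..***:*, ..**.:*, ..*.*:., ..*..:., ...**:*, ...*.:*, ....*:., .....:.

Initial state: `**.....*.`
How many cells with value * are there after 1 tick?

***...*..
count of *: 4

4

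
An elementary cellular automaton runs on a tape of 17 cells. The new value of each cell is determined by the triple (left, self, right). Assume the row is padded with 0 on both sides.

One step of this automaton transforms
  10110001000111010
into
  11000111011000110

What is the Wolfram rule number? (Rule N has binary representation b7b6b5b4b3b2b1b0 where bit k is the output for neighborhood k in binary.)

position 12: 111 → 0  (bit 7 = 0)
position 3: 110 → 0  (bit 6 = 0)
position 1: 101 → 1  (bit 5 = 1)
position 4: 100 → 0  (bit 4 = 0)
position 2: 011 → 0  (bit 3 = 0)
position 0: 010 → 1  (bit 2 = 1)
position 6: 001 → 1  (bit 1 = 1)
position 5: 000 → 1  (bit 0 = 1)
bits b7..b0 = 00100111 = 39

39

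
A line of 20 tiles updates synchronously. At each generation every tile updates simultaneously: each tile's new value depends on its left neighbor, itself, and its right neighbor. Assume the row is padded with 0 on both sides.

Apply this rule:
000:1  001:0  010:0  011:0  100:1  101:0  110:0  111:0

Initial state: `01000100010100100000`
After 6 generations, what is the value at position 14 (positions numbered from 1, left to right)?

0

generation 1: 00110011000010011111
generation 2: 10001000111001000000
generation 3: 01100110000100111111
generation 4: 00010001110010000000
generation 5: 11001100001001111111
generation 6: 00100011100100000000
position 14 holds 0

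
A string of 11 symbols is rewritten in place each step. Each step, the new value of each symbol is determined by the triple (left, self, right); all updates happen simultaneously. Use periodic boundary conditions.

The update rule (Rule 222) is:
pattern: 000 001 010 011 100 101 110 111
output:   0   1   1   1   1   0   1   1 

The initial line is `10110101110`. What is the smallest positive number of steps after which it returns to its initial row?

10110101110

1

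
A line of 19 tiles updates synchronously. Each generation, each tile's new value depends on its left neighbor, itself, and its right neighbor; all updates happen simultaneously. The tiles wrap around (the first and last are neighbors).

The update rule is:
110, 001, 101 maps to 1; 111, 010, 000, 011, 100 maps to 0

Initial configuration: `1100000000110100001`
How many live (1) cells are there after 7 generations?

generation 1: 0100000001011000010
generation 2: 1000000010101000100
generation 3: 0000000101010001001
generation 4: 0000001010100010010
generation 5: 0000010101000100100
generation 6: 0000101010001001000
generation 7: 0001010100010010000
count of 1: 5

5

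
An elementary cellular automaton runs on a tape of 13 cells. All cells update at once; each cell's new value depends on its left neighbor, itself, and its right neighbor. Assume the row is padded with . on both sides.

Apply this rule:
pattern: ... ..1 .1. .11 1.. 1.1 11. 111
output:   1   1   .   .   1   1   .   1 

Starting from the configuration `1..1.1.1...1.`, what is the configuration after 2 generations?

1..1.1.1.1.1.

generation 1: .11.1.1.111.1
generation 2: 1..1.1.1.1.1.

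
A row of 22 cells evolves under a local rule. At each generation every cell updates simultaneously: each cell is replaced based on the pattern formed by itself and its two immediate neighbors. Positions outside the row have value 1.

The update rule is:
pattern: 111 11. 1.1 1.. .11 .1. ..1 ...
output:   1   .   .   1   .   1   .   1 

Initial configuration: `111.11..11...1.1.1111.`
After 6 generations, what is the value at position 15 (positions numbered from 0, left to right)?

.

11....1...11.1.1..11..
1.111.111....1.11...1.
...1...1.111.1...11.1.
11.111.1..1..111....1.
1...1..11.11..1.111.1.
.11.11......1.1..1..1.
position 15 holds .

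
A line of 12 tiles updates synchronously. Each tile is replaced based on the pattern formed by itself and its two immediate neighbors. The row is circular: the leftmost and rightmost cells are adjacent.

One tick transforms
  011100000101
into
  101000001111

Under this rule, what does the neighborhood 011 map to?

At position 1 the neighborhood is 011; the next row has 0 there.

0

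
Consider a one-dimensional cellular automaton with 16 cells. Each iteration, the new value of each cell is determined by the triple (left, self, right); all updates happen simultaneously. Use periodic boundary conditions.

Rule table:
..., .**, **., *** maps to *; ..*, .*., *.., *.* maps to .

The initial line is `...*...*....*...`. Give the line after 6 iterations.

iteration 1: **...*...**...**
iteration 2: **.*...*.**.*.**
iteration 3: **...*...**...**  (repeats iteration 1; period 2)
iteration 6: **.*...*.**.*.**

**.*...*.**.*.**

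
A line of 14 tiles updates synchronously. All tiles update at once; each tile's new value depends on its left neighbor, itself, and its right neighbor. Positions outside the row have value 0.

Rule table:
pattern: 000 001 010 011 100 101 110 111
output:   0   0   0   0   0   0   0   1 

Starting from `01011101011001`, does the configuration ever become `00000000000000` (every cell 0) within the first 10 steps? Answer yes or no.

yes

00001000000000
00000000000000
all cells are 0 at step 2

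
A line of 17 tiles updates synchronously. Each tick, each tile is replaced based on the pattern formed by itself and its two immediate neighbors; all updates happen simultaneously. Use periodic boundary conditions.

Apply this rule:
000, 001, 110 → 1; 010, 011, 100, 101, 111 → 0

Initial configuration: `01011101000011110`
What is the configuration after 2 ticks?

10000100011100010
00111001100101100

00111001100101100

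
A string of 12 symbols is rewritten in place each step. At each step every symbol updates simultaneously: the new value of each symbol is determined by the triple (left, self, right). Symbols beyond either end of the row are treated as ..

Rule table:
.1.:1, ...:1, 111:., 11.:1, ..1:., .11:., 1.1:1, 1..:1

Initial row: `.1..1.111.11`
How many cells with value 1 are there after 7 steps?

7

step 1: .11.11..11.1
step 2: ..11.11..111
step 3: 1..11.11...1
step 4: 11..11.111.1
step 5: .11..11..111
step 6: ..11..11...1
step 7: 1..11..111.1
count of 1: 7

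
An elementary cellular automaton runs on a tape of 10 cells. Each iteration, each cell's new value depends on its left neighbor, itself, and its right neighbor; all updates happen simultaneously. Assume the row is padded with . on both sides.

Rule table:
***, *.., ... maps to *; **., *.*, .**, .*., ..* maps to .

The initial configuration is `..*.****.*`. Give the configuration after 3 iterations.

iteration 1: *....**...
iteration 2: .***...***
iteration 3: ..*.**..*.

..*.**..*.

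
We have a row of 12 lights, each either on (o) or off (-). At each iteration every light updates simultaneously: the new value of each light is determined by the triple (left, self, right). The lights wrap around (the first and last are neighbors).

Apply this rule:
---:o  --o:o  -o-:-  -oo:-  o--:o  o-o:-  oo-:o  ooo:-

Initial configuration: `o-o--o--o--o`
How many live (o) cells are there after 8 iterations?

o--oo-oo-oo-
-oo-o--o--o-
o-o--oo-oo-o
o--oo-o--o--
-oo-o--oo-oo
--o--oo-o--o
oo-oo-o--oo-
-o--o--oo-o-
count of o: 5

5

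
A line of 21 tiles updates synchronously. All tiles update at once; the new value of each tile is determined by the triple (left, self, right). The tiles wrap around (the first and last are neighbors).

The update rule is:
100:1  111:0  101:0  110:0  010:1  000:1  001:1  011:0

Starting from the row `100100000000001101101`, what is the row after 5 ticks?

011111111111110000000

011111111111110000000
100000000000001111111
011111111111110000000  (repeats tick 1; period 2)
tick 5: 011111111111110000000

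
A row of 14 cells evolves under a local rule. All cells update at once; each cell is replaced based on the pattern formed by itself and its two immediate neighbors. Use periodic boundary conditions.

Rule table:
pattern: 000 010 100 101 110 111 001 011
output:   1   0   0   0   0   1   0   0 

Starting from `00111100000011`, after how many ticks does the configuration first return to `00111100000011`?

14

00011001111000
11000000110011
10011110000001
00001100111100
11100000011001
11001111000000
00000110011110
11110000001100
01100111100000
00000011001111
01111000000110
00110011110000
10000001100111
00111100000011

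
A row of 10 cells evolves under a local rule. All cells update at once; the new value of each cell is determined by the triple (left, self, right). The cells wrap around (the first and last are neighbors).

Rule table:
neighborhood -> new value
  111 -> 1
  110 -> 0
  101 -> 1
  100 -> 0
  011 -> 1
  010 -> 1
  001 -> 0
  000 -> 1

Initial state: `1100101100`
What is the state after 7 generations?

generation 1: 1000111000
generation 2: 1010110010
generation 3: 1111100011
generation 4: 1111001011
generation 5: 1110001111
generation 6: 1100101111
generation 7: 1000111111

1000111111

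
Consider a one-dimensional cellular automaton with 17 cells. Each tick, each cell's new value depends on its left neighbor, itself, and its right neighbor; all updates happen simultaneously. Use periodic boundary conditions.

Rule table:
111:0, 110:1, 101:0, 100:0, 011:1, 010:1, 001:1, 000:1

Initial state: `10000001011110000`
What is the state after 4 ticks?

tick 1: 10111111010010111
tick 2: 10100001010110100
tick 3: 10101111010110101
tick 4: 10101001010110101

10101001010110101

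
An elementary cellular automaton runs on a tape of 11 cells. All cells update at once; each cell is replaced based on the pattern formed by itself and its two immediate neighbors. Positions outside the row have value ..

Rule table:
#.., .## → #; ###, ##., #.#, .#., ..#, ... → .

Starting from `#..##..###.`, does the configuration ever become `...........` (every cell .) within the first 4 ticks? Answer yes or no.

no

tick 1: .#.#.#.#..#
tick 2: ........#..
tick 3: .........#.
tick 4: ..........#
tick 4 is ..........#, still not uniform .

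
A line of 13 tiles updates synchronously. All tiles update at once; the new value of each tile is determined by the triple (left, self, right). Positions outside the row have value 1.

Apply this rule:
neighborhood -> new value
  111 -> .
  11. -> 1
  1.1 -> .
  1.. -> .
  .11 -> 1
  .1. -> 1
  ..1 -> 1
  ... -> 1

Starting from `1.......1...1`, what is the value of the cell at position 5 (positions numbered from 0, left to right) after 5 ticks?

.

tick 1: 1.1111111.111
tick 2: 1.1.....1.1..
tick 3: 1.1.11111.1.1
tick 4: 1.1.1...1.1.1
tick 5: 1.1.1.111.1.1
position 5 holds .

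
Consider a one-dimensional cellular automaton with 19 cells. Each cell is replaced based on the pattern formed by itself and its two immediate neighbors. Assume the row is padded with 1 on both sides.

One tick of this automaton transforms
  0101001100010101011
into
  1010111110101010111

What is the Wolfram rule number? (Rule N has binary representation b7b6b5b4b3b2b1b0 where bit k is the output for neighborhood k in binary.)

position 18: 111 → 1  (bit 7 = 1)
position 7: 110 → 1  (bit 6 = 1)
position 0: 101 → 1  (bit 5 = 1)
position 4: 100 → 1  (bit 4 = 1)
position 6: 011 → 1  (bit 3 = 1)
position 1: 010 → 0  (bit 2 = 0)
position 5: 001 → 1  (bit 1 = 1)
position 9: 000 → 0  (bit 0 = 0)
bits b7..b0 = 11111010 = 250

250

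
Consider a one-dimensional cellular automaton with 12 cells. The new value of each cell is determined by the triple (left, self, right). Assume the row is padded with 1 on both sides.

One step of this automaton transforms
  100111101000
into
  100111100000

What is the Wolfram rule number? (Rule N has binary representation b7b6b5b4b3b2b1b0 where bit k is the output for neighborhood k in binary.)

200

position 4: 111 → 1  (bit 7 = 1)
position 0: 110 → 1  (bit 6 = 1)
position 7: 101 → 0  (bit 5 = 0)
position 1: 100 → 0  (bit 4 = 0)
position 3: 011 → 1  (bit 3 = 1)
position 8: 010 → 0  (bit 2 = 0)
position 2: 001 → 0  (bit 1 = 0)
position 10: 000 → 0  (bit 0 = 0)
bits b7..b0 = 11001000 = 200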